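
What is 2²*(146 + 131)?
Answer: 1108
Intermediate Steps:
2²*(146 + 131) = 4*277 = 1108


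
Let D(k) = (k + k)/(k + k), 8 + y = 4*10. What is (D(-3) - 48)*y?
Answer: -1504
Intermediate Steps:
y = 32 (y = -8 + 4*10 = -8 + 40 = 32)
D(k) = 1 (D(k) = (2*k)/((2*k)) = (2*k)*(1/(2*k)) = 1)
(D(-3) - 48)*y = (1 - 48)*32 = -47*32 = -1504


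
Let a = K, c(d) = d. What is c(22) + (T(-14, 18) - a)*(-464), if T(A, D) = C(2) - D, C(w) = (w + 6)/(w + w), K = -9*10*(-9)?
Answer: 383286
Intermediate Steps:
K = 810 (K = -90*(-9) = 810)
a = 810
C(w) = (6 + w)/(2*w) (C(w) = (6 + w)/((2*w)) = (6 + w)*(1/(2*w)) = (6 + w)/(2*w))
T(A, D) = 2 - D (T(A, D) = (1/2)*(6 + 2)/2 - D = (1/2)*(1/2)*8 - D = 2 - D)
c(22) + (T(-14, 18) - a)*(-464) = 22 + ((2 - 1*18) - 1*810)*(-464) = 22 + ((2 - 18) - 810)*(-464) = 22 + (-16 - 810)*(-464) = 22 - 826*(-464) = 22 + 383264 = 383286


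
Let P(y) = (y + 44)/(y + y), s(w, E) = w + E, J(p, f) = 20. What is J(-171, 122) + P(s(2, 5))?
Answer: 331/14 ≈ 23.643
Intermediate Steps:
s(w, E) = E + w
P(y) = (44 + y)/(2*y) (P(y) = (44 + y)/((2*y)) = (44 + y)*(1/(2*y)) = (44 + y)/(2*y))
J(-171, 122) + P(s(2, 5)) = 20 + (44 + (5 + 2))/(2*(5 + 2)) = 20 + (½)*(44 + 7)/7 = 20 + (½)*(⅐)*51 = 20 + 51/14 = 331/14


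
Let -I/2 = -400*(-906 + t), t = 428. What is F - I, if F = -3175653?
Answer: -2793253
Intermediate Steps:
I = -382400 (I = -(-800)*(-906 + 428) = -(-800)*(-478) = -2*191200 = -382400)
F - I = -3175653 - 1*(-382400) = -3175653 + 382400 = -2793253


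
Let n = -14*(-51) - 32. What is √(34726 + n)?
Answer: 4*√2213 ≈ 188.17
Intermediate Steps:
n = 682 (n = 714 - 32 = 682)
√(34726 + n) = √(34726 + 682) = √35408 = 4*√2213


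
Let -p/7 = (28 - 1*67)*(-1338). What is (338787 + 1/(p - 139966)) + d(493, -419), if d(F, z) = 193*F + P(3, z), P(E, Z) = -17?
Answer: 219233235559/505240 ≈ 4.3392e+5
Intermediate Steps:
p = -365274 (p = -7*(28 - 1*67)*(-1338) = -7*(28 - 67)*(-1338) = -(-273)*(-1338) = -7*52182 = -365274)
d(F, z) = -17 + 193*F (d(F, z) = 193*F - 17 = -17 + 193*F)
(338787 + 1/(p - 139966)) + d(493, -419) = (338787 + 1/(-365274 - 139966)) + (-17 + 193*493) = (338787 + 1/(-505240)) + (-17 + 95149) = (338787 - 1/505240) + 95132 = 171168743879/505240 + 95132 = 219233235559/505240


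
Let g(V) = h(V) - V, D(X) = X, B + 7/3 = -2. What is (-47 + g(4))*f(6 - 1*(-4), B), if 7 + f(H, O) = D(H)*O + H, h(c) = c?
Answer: 5687/3 ≈ 1895.7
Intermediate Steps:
B = -13/3 (B = -7/3 - 2 = -13/3 ≈ -4.3333)
g(V) = 0 (g(V) = V - V = 0)
f(H, O) = -7 + H + H*O (f(H, O) = -7 + (H*O + H) = -7 + (H + H*O) = -7 + H + H*O)
(-47 + g(4))*f(6 - 1*(-4), B) = (-47 + 0)*(-7 + (6 - 1*(-4)) + (6 - 1*(-4))*(-13/3)) = -47*(-7 + (6 + 4) + (6 + 4)*(-13/3)) = -47*(-7 + 10 + 10*(-13/3)) = -47*(-7 + 10 - 130/3) = -47*(-121/3) = 5687/3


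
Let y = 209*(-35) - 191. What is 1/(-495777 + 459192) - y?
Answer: 274607009/36585 ≈ 7506.0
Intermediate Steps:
y = -7506 (y = -7315 - 191 = -7506)
1/(-495777 + 459192) - y = 1/(-495777 + 459192) - 1*(-7506) = 1/(-36585) + 7506 = -1/36585 + 7506 = 274607009/36585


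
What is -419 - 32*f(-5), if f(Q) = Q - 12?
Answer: 125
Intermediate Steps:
f(Q) = -12 + Q
-419 - 32*f(-5) = -419 - 32*(-12 - 5) = -419 - 32*(-17) = -419 + 544 = 125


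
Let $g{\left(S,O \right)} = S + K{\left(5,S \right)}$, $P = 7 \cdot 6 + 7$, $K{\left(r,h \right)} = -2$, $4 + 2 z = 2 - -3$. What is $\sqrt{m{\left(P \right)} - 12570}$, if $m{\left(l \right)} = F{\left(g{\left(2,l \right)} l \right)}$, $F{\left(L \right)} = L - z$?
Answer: $\frac{i \sqrt{50282}}{2} \approx 112.12 i$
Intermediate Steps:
$z = \frac{1}{2}$ ($z = -2 + \frac{2 - -3}{2} = -2 + \frac{2 + 3}{2} = -2 + \frac{1}{2} \cdot 5 = -2 + \frac{5}{2} = \frac{1}{2} \approx 0.5$)
$P = 49$ ($P = 42 + 7 = 49$)
$g{\left(S,O \right)} = -2 + S$ ($g{\left(S,O \right)} = S - 2 = -2 + S$)
$F{\left(L \right)} = - \frac{1}{2} + L$ ($F{\left(L \right)} = L - \frac{1}{2} = - \frac{1}{2} + L$)
$m{\left(l \right)} = - \frac{1}{2}$ ($m{\left(l \right)} = - \frac{1}{2} + \left(-2 + 2\right) l = - \frac{1}{2} + 0 l = - \frac{1}{2} + 0 = - \frac{1}{2}$)
$\sqrt{m{\left(P \right)} - 12570} = \sqrt{- \frac{1}{2} - 12570} = \sqrt{- \frac{25141}{2}} = \frac{i \sqrt{50282}}{2}$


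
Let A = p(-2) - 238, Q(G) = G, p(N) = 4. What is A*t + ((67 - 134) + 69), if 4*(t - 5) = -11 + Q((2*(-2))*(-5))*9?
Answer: -22109/2 ≈ -11055.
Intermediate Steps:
A = -234 (A = 4 - 238 = -234)
t = 189/4 (t = 5 + (-11 + ((2*(-2))*(-5))*9)/4 = 5 + (-11 - 4*(-5)*9)/4 = 5 + (-11 + 20*9)/4 = 5 + (-11 + 180)/4 = 5 + (¼)*169 = 5 + 169/4 = 189/4 ≈ 47.250)
A*t + ((67 - 134) + 69) = -234*189/4 + ((67 - 134) + 69) = -22113/2 + (-67 + 69) = -22113/2 + 2 = -22109/2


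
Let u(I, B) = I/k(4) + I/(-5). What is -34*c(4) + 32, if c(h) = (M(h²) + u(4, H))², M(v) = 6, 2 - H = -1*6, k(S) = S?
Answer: -31874/25 ≈ -1275.0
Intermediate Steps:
H = 8 (H = 2 - (-1)*6 = 2 - 1*(-6) = 2 + 6 = 8)
u(I, B) = I/20 (u(I, B) = I/4 + I/(-5) = I*(¼) + I*(-⅕) = I/4 - I/5 = I/20)
c(h) = 961/25 (c(h) = (6 + (1/20)*4)² = (6 + ⅕)² = (31/5)² = 961/25)
-34*c(4) + 32 = -34*961/25 + 32 = -32674/25 + 32 = -31874/25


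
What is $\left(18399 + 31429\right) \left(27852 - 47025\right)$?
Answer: $-955352244$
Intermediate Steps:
$\left(18399 + 31429\right) \left(27852 - 47025\right) = 49828 \left(-19173\right) = -955352244$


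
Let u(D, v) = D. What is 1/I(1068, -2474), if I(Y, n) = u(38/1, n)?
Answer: 1/38 ≈ 0.026316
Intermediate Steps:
I(Y, n) = 38 (I(Y, n) = 38/1 = 38*1 = 38)
1/I(1068, -2474) = 1/38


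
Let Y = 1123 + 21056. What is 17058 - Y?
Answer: -5121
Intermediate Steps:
Y = 22179
17058 - Y = 17058 - 1*22179 = 17058 - 22179 = -5121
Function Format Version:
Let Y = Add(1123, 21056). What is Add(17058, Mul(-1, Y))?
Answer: -5121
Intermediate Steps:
Y = 22179
Add(17058, Mul(-1, Y)) = Add(17058, Mul(-1, 22179)) = Add(17058, -22179) = -5121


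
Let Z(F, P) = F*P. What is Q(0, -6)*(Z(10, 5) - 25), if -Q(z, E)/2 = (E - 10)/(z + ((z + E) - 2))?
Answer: -100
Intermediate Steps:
Q(z, E) = -2*(-10 + E)/(-2 + E + 2*z) (Q(z, E) = -2*(E - 10)/(z + ((z + E) - 2)) = -2*(-10 + E)/(z + ((E + z) - 2)) = -2*(-10 + E)/(z + (-2 + E + z)) = -2*(-10 + E)/(-2 + E + 2*z))
Q(0, -6)*(Z(10, 5) - 25) = (2*(10 - 1*(-6))/(-2 - 6 + 2*0))*(10*5 - 25) = (2*(10 + 6)/(-2 - 6 + 0))*(50 - 25) = (2*16/(-8))*25 = (2*(-⅛)*16)*25 = -4*25 = -100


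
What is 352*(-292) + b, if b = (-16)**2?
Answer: -102528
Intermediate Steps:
b = 256
352*(-292) + b = 352*(-292) + 256 = -102784 + 256 = -102528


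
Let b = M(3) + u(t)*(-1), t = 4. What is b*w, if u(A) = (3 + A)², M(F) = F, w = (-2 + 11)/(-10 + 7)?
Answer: 138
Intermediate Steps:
w = -3 (w = 9/(-3) = 9*(-⅓) = -3)
b = -46 (b = 3 + (3 + 4)²*(-1) = 3 + 7²*(-1) = 3 + 49*(-1) = 3 - 49 = -46)
b*w = -46*(-3) = 138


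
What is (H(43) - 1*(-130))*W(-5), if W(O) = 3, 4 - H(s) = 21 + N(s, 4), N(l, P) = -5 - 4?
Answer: 366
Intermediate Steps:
N(l, P) = -9
H(s) = -8 (H(s) = 4 - (21 - 9) = 4 - 1*12 = 4 - 12 = -8)
(H(43) - 1*(-130))*W(-5) = (-8 - 1*(-130))*3 = (-8 + 130)*3 = 122*3 = 366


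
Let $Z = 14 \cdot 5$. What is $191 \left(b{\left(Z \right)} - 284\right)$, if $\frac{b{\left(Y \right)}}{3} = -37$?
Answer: $-75445$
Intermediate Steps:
$Z = 70$
$b{\left(Y \right)} = -111$ ($b{\left(Y \right)} = 3 \left(-37\right) = -111$)
$191 \left(b{\left(Z \right)} - 284\right) = 191 \left(-111 - 284\right) = 191 \left(-395\right) = -75445$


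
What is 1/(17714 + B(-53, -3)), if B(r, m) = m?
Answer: 1/17711 ≈ 5.6462e-5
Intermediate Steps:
1/(17714 + B(-53, -3)) = 1/(17714 - 3) = 1/17711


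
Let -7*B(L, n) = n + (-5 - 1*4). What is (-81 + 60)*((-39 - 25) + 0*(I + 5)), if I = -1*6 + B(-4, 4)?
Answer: 1344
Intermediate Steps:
B(L, n) = 9/7 - n/7 (B(L, n) = -(n + (-5 - 1*4))/7 = -(n + (-5 - 4))/7 = -(n - 9)/7 = -(-9 + n)/7 = 9/7 - n/7)
I = -37/7 (I = -1*6 + (9/7 - ⅐*4) = -6 + (9/7 - 4/7) = -6 + 5/7 = -37/7 ≈ -5.2857)
(-81 + 60)*((-39 - 25) + 0*(I + 5)) = (-81 + 60)*((-39 - 25) + 0*(-37/7 + 5)) = -21*(-64 + 0*(-2/7)) = -21*(-64 + 0) = -21*(-64) = 1344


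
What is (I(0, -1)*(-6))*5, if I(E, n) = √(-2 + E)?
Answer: -30*I*√2 ≈ -42.426*I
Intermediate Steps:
(I(0, -1)*(-6))*5 = (√(-2 + 0)*(-6))*5 = (√(-2)*(-6))*5 = ((I*√2)*(-6))*5 = -6*I*√2*5 = -30*I*√2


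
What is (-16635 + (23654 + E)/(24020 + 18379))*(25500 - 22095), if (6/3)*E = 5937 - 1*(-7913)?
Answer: -266829717370/4711 ≈ -5.6640e+7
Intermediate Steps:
E = 6925 (E = (5937 - 1*(-7913))/2 = (5937 + 7913)/2 = (½)*13850 = 6925)
(-16635 + (23654 + E)/(24020 + 18379))*(25500 - 22095) = (-16635 + (23654 + 6925)/(24020 + 18379))*(25500 - 22095) = (-16635 + 30579/42399)*3405 = (-16635 + 30579*(1/42399))*3405 = (-16635 + 10193/14133)*3405 = -235092262/14133*3405 = -266829717370/4711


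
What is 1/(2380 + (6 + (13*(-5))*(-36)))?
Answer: 1/4726 ≈ 0.00021160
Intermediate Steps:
1/(2380 + (6 + (13*(-5))*(-36))) = 1/(2380 + (6 - 65*(-36))) = 1/(2380 + (6 + 2340)) = 1/(2380 + 2346) = 1/4726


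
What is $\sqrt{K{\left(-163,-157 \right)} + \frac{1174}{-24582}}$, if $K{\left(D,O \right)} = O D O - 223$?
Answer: $\frac{i \sqrt{606995478159627}}{12291} \approx 2004.5 i$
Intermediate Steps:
$K{\left(D,O \right)} = -223 + D O^{2}$ ($K{\left(D,O \right)} = D O O - 223 = D O^{2} - 223 = -223 + D O^{2}$)
$\sqrt{K{\left(-163,-157 \right)} + \frac{1174}{-24582}} = \sqrt{\left(-223 - 163 \left(-157\right)^{2}\right) + \frac{1174}{-24582}} = \sqrt{\left(-223 - 4017787\right) + 1174 \left(- \frac{1}{24582}\right)} = \sqrt{\left(-223 - 4017787\right) - \frac{587}{12291}} = \sqrt{-4018010 - \frac{587}{12291}} = \sqrt{- \frac{49385361497}{12291}} = \frac{i \sqrt{606995478159627}}{12291}$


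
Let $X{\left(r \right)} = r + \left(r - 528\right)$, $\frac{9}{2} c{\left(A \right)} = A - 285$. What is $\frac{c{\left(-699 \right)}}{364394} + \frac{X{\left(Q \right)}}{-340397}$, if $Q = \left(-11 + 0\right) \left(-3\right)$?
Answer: $\frac{140874826}{186057936627} \approx 0.00075716$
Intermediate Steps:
$c{\left(A \right)} = - \frac{190}{3} + \frac{2 A}{9}$ ($c{\left(A \right)} = \frac{2 \left(A - 285\right)}{9} = \frac{2 \left(-285 + A\right)}{9} = - \frac{190}{3} + \frac{2 A}{9}$)
$Q = 33$ ($Q = \left(-11\right) \left(-3\right) = 33$)
$X{\left(r \right)} = -528 + 2 r$ ($X{\left(r \right)} = r + \left(-528 + r\right) = -528 + 2 r$)
$\frac{c{\left(-699 \right)}}{364394} + \frac{X{\left(Q \right)}}{-340397} = \frac{- \frac{190}{3} + \frac{2}{9} \left(-699\right)}{364394} + \frac{-528 + 2 \cdot 33}{-340397} = \left(- \frac{190}{3} - \frac{466}{3}\right) \frac{1}{364394} + \left(-528 + 66\right) \left(- \frac{1}{340397}\right) = \left(- \frac{656}{3}\right) \frac{1}{364394} - - \frac{462}{340397} = - \frac{328}{546591} + \frac{462}{340397} = \frac{140874826}{186057936627}$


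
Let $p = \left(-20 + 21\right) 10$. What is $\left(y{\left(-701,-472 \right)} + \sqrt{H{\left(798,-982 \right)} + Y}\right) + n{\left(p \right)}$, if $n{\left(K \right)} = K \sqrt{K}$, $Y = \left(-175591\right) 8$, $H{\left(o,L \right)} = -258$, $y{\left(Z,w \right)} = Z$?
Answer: $-701 + 10 \sqrt{10} + i \sqrt{1404986} \approx -669.38 + 1185.3 i$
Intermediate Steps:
$p = 10$ ($p = 1 \cdot 10 = 10$)
$Y = -1404728$
$n{\left(K \right)} = K^{\frac{3}{2}}$
$\left(y{\left(-701,-472 \right)} + \sqrt{H{\left(798,-982 \right)} + Y}\right) + n{\left(p \right)} = \left(-701 + \sqrt{-258 - 1404728}\right) + 10^{\frac{3}{2}} = \left(-701 + \sqrt{-1404986}\right) + 10 \sqrt{10} = \left(-701 + i \sqrt{1404986}\right) + 10 \sqrt{10} = -701 + 10 \sqrt{10} + i \sqrt{1404986}$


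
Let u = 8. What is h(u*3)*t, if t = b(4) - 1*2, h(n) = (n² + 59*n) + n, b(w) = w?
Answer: 4032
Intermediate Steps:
h(n) = n² + 60*n
t = 2 (t = 4 - 1*2 = 4 - 2 = 2)
h(u*3)*t = ((8*3)*(60 + 8*3))*2 = (24*(60 + 24))*2 = (24*84)*2 = 2016*2 = 4032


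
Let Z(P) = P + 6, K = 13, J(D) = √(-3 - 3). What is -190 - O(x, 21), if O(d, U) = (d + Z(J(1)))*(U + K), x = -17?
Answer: 184 - 34*I*√6 ≈ 184.0 - 83.283*I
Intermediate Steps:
J(D) = I*√6 (J(D) = √(-6) = I*√6)
Z(P) = 6 + P
O(d, U) = (13 + U)*(6 + d + I*√6) (O(d, U) = (d + (6 + I*√6))*(U + 13) = (6 + d + I*√6)*(13 + U) = (13 + U)*(6 + d + I*√6))
-190 - O(x, 21) = -190 - (78 + 13*(-17) + 21*(-17) + 21*(6 + I*√6) + 13*I*√6) = -190 - (78 - 221 - 357 + (126 + 21*I*√6) + 13*I*√6) = -190 - (-374 + 34*I*√6) = -190 + (374 - 34*I*√6) = 184 - 34*I*√6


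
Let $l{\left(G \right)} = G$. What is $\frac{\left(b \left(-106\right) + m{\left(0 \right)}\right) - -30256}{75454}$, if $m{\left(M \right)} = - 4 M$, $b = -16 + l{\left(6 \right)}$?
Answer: $\frac{15658}{37727} \approx 0.41503$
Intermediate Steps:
$b = -10$ ($b = -16 + 6 = -10$)
$\frac{\left(b \left(-106\right) + m{\left(0 \right)}\right) - -30256}{75454} = \frac{\left(\left(-10\right) \left(-106\right) - 0\right) - -30256}{75454} = \left(\left(1060 + 0\right) + 30256\right) \frac{1}{75454} = \left(1060 + 30256\right) \frac{1}{75454} = 31316 \cdot \frac{1}{75454} = \frac{15658}{37727}$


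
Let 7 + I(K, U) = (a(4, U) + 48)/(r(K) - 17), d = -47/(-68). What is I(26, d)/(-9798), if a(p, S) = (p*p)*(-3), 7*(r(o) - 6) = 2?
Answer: 7/9798 ≈ 0.00071443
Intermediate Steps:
r(o) = 44/7 (r(o) = 6 + (⅐)*2 = 6 + 2/7 = 44/7)
a(p, S) = -3*p² (a(p, S) = p²*(-3) = -3*p²)
d = 47/68 (d = -47*(-1/68) = 47/68 ≈ 0.69118)
I(K, U) = -7 (I(K, U) = -7 + (-3*4² + 48)/(44/7 - 17) = -7 + (-3*16 + 48)/(-75/7) = -7 + (-48 + 48)*(-7/75) = -7 + 0*(-7/75) = -7 + 0 = -7)
I(26, d)/(-9798) = -7/(-9798) = -7*(-1/9798) = 7/9798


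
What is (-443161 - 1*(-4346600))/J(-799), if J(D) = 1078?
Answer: 3903439/1078 ≈ 3621.0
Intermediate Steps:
(-443161 - 1*(-4346600))/J(-799) = (-443161 - 1*(-4346600))/1078 = (-443161 + 4346600)*(1/1078) = 3903439*(1/1078) = 3903439/1078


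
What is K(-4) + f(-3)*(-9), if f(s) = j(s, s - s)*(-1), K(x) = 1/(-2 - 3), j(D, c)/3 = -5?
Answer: -676/5 ≈ -135.20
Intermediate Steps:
j(D, c) = -15 (j(D, c) = 3*(-5) = -15)
K(x) = -⅕ (K(x) = 1/(-5) = -⅕)
f(s) = 15 (f(s) = -15*(-1) = 15)
K(-4) + f(-3)*(-9) = -⅕ + 15*(-9) = -⅕ - 135 = -676/5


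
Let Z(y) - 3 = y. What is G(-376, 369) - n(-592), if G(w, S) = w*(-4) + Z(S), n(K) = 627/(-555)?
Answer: 347269/185 ≈ 1877.1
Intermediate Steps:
n(K) = -209/185 (n(K) = 627*(-1/555) = -209/185)
Z(y) = 3 + y
G(w, S) = 3 + S - 4*w (G(w, S) = w*(-4) + (3 + S) = -4*w + (3 + S) = 3 + S - 4*w)
G(-376, 369) - n(-592) = (3 + 369 - 4*(-376)) - 1*(-209/185) = (3 + 369 + 1504) + 209/185 = 1876 + 209/185 = 347269/185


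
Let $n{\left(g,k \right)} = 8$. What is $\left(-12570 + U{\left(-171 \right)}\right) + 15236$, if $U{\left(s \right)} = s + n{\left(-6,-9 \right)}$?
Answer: $2503$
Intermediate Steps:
$U{\left(s \right)} = 8 + s$ ($U{\left(s \right)} = s + 8 = 8 + s$)
$\left(-12570 + U{\left(-171 \right)}\right) + 15236 = \left(-12570 + \left(8 - 171\right)\right) + 15236 = \left(-12570 - 163\right) + 15236 = -12733 + 15236 = 2503$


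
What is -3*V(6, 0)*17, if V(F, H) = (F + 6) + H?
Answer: -612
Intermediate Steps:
V(F, H) = 6 + F + H (V(F, H) = (6 + F) + H = 6 + F + H)
-3*V(6, 0)*17 = -3*(6 + 6 + 0)*17 = -3*12*17 = -36*17 = -612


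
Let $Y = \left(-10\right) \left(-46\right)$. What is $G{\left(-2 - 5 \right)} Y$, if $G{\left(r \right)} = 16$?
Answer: $7360$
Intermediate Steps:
$Y = 460$
$G{\left(-2 - 5 \right)} Y = 16 \cdot 460 = 7360$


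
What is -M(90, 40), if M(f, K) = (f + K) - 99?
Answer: -31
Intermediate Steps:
M(f, K) = -99 + K + f (M(f, K) = (K + f) - 99 = -99 + K + f)
-M(90, 40) = -(-99 + 40 + 90) = -1*31 = -31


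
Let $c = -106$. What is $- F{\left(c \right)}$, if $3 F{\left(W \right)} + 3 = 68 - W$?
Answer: $-57$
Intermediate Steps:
$F{\left(W \right)} = \frac{65}{3} - \frac{W}{3}$ ($F{\left(W \right)} = -1 + \frac{68 - W}{3} = -1 - \left(- \frac{68}{3} + \frac{W}{3}\right) = \frac{65}{3} - \frac{W}{3}$)
$- F{\left(c \right)} = - (\frac{65}{3} - - \frac{106}{3}) = - (\frac{65}{3} + \frac{106}{3}) = \left(-1\right) 57 = -57$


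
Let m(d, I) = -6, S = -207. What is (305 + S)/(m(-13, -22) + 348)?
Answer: 49/171 ≈ 0.28655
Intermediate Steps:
(305 + S)/(m(-13, -22) + 348) = (305 - 207)/(-6 + 348) = 98/342 = 98*(1/342) = 49/171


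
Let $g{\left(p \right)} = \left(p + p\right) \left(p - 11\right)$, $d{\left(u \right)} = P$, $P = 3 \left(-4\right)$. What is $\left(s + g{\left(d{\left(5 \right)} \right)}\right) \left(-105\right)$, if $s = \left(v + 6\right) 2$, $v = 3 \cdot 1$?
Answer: $-59850$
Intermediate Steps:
$P = -12$
$v = 3$
$d{\left(u \right)} = -12$
$g{\left(p \right)} = 2 p \left(-11 + p\right)$
$s = 18$ ($s = \left(3 + 6\right) 2 = 9 \cdot 2 = 18$)
$\left(s + g{\left(d{\left(5 \right)} \right)}\right) \left(-105\right) = \left(18 + 2 \left(-12\right) \left(-11 - 12\right)\right) \left(-105\right) = \left(18 + 2 \left(-12\right) \left(-23\right)\right) \left(-105\right) = \left(18 + 552\right) \left(-105\right) = 570 \left(-105\right) = -59850$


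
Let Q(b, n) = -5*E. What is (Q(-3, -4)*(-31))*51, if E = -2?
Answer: -15810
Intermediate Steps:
Q(b, n) = 10 (Q(b, n) = -5*(-2) = 10)
(Q(-3, -4)*(-31))*51 = (10*(-31))*51 = -310*51 = -15810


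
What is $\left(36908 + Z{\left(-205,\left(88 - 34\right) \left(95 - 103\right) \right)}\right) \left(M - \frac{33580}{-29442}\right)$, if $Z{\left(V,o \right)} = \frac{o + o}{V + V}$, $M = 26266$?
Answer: $\frac{2925831286161472}{3017805} \approx 9.6952 \cdot 10^{8}$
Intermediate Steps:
$Z{\left(V,o \right)} = \frac{o}{V}$ ($Z{\left(V,o \right)} = \frac{2 o}{2 V} = 2 o \frac{1}{2 V} = \frac{o}{V}$)
$\left(36908 + Z{\left(-205,\left(88 - 34\right) \left(95 - 103\right) \right)}\right) \left(M - \frac{33580}{-29442}\right) = \left(36908 + \frac{\left(88 - 34\right) \left(95 - 103\right)}{-205}\right) \left(26266 - \frac{33580}{-29442}\right) = \left(36908 + 54 \left(-8\right) \left(- \frac{1}{205}\right)\right) \left(26266 - - \frac{16790}{14721}\right) = \left(36908 - - \frac{432}{205}\right) \left(26266 + \frac{16790}{14721}\right) = \left(36908 + \frac{432}{205}\right) \frac{386678576}{14721} = \frac{7566572}{205} \cdot \frac{386678576}{14721} = \frac{2925831286161472}{3017805}$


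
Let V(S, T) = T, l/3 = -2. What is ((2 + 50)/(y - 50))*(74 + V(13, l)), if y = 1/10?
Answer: -35360/499 ≈ -70.862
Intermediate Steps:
l = -6 (l = 3*(-2) = -6)
y = ⅒ ≈ 0.10000
((2 + 50)/(y - 50))*(74 + V(13, l)) = ((2 + 50)/(⅒ - 50))*(74 - 6) = (52/(-499/10))*68 = (52*(-10/499))*68 = -520/499*68 = -35360/499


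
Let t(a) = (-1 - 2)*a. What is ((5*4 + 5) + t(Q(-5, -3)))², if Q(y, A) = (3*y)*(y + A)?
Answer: 112225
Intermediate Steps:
Q(y, A) = 3*y*(A + y) (Q(y, A) = (3*y)*(A + y) = 3*y*(A + y))
t(a) = -3*a
((5*4 + 5) + t(Q(-5, -3)))² = ((5*4 + 5) - 9*(-5)*(-3 - 5))² = ((20 + 5) - 9*(-5)*(-8))² = (25 - 3*120)² = (25 - 360)² = (-335)² = 112225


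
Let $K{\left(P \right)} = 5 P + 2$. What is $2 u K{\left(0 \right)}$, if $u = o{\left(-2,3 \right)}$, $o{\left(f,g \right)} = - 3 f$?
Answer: $24$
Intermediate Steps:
$u = 6$ ($u = \left(-3\right) \left(-2\right) = 6$)
$K{\left(P \right)} = 2 + 5 P$
$2 u K{\left(0 \right)} = 2 \cdot 6 \left(2 + 5 \cdot 0\right) = 12 \left(2 + 0\right) = 12 \cdot 2 = 24$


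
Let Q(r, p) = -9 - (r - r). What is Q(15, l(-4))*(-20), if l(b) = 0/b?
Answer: 180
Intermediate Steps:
l(b) = 0
Q(r, p) = -9 (Q(r, p) = -9 - 1*0 = -9 + 0 = -9)
Q(15, l(-4))*(-20) = -9*(-20) = 180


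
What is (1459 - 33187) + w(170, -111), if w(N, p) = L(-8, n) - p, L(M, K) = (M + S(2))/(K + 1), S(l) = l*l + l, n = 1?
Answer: -31618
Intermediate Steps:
S(l) = l + l² (S(l) = l² + l = l + l²)
L(M, K) = (6 + M)/(1 + K) (L(M, K) = (M + 2*(1 + 2))/(K + 1) = (M + 2*3)/(1 + K) = (M + 6)/(1 + K) = (6 + M)/(1 + K))
w(N, p) = -1 - p (w(N, p) = (6 - 8)/(1 + 1) - p = -2/2 - p = (½)*(-2) - p = -1 - p)
(1459 - 33187) + w(170, -111) = (1459 - 33187) + (-1 - 1*(-111)) = -31728 + (-1 + 111) = -31728 + 110 = -31618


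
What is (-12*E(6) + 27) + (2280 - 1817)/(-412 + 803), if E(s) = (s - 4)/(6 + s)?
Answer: 10238/391 ≈ 26.184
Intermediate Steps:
E(s) = (-4 + s)/(6 + s)
(-12*E(6) + 27) + (2280 - 1817)/(-412 + 803) = (-12*(-4 + 6)/(6 + 6) + 27) + (2280 - 1817)/(-412 + 803) = (-12*2/12 + 27) + 463/391 = (-2 + 27) + 463*(1/391) = (-12*⅙ + 27) + 463/391 = (-2 + 27) + 463/391 = 25 + 463/391 = 10238/391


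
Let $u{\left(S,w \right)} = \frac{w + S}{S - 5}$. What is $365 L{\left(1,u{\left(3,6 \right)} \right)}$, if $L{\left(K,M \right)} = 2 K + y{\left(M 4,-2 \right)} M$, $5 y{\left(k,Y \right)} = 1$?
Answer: $\frac{803}{2} \approx 401.5$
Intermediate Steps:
$y{\left(k,Y \right)} = \frac{1}{5}$ ($y{\left(k,Y \right)} = \frac{1}{5} \cdot 1 = \frac{1}{5}$)
$u{\left(S,w \right)} = \frac{S + w}{-5 + S}$
$L{\left(K,M \right)} = 2 K + \frac{M}{5}$
$365 L{\left(1,u{\left(3,6 \right)} \right)} = 365 \left(2 \cdot 1 + \frac{\frac{1}{-5 + 3} \left(3 + 6\right)}{5}\right) = 365 \left(2 + \frac{\frac{1}{-2} \cdot 9}{5}\right) = 365 \left(2 + \frac{\left(- \frac{1}{2}\right) 9}{5}\right) = 365 \left(2 + \frac{1}{5} \left(- \frac{9}{2}\right)\right) = 365 \left(2 - \frac{9}{10}\right) = 365 \cdot \frac{11}{10} = \frac{803}{2}$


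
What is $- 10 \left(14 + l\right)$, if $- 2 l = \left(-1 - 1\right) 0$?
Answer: $-140$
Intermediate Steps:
$l = 0$ ($l = - \frac{\left(-1 - 1\right) 0}{2} = - \frac{\left(-2\right) 0}{2} = \left(- \frac{1}{2}\right) 0 = 0$)
$- 10 \left(14 + l\right) = - 10 \left(14 + 0\right) = \left(-10\right) 14 = -140$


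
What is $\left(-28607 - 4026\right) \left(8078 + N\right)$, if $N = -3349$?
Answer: $-154321457$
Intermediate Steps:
$\left(-28607 - 4026\right) \left(8078 + N\right) = \left(-28607 - 4026\right) \left(8078 - 3349\right) = \left(-32633\right) 4729 = -154321457$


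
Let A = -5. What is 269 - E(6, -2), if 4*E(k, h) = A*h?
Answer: 533/2 ≈ 266.50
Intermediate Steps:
E(k, h) = -5*h/4 (E(k, h) = (-5*h)/4 = -5*h/4)
269 - E(6, -2) = 269 - (-5)*(-2)/4 = 269 - 1*5/2 = 269 - 5/2 = 533/2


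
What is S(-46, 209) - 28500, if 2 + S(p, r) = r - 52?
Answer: -28345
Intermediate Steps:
S(p, r) = -54 + r (S(p, r) = -2 + (r - 52) = -2 + (-52 + r) = -54 + r)
S(-46, 209) - 28500 = (-54 + 209) - 28500 = 155 - 28500 = -28345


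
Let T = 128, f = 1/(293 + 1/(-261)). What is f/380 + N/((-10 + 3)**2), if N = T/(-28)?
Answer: -929809997/9967360480 ≈ -0.093285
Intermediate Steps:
f = 261/76472 (f = 1/(293 - 1/261) = 1/(76472/261) = 261/76472 ≈ 0.0034130)
N = -32/7 (N = 128/(-28) = 128*(-1/28) = -32/7 ≈ -4.5714)
f/380 + N/((-10 + 3)**2) = (261/76472)/380 - 32/(7*(-10 + 3)**2) = (261/76472)*(1/380) - 32/(7*((-7)**2)) = 261/29059360 - 32/7/49 = 261/29059360 - 32/7*1/49 = 261/29059360 - 32/343 = -929809997/9967360480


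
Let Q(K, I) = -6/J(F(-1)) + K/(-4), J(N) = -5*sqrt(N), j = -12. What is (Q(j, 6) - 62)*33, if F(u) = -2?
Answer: -1947 - 99*I*sqrt(2)/5 ≈ -1947.0 - 28.001*I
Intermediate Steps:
Q(K, I) = -K/4 - 3*I*sqrt(2)/5 (Q(K, I) = -6*I*sqrt(2)/10 + K/(-4) = -6*I*sqrt(2)/10 + K*(-1/4) = -6*I*sqrt(2)/10 - K/4 = -3*I*sqrt(2)/5 - K/4 = -K/4 - 3*I*sqrt(2)/5)
(Q(j, 6) - 62)*33 = ((-1/4*(-12) - 3*I*sqrt(2)/5) - 62)*33 = ((3 - 3*I*sqrt(2)/5) - 62)*33 = (-59 - 3*I*sqrt(2)/5)*33 = -1947 - 99*I*sqrt(2)/5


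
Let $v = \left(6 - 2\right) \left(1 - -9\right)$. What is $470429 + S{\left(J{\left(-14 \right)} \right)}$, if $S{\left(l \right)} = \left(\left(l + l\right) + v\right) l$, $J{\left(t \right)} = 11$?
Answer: $471111$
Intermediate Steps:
$v = 40$ ($v = 4 \left(1 + 9\right) = 4 \cdot 10 = 40$)
$S{\left(l \right)} = l \left(40 + 2 l\right)$ ($S{\left(l \right)} = \left(\left(l + l\right) + 40\right) l = \left(2 l + 40\right) l = \left(40 + 2 l\right) l = l \left(40 + 2 l\right)$)
$470429 + S{\left(J{\left(-14 \right)} \right)} = 470429 + 2 \cdot 11 \left(20 + 11\right) = 470429 + 2 \cdot 11 \cdot 31 = 470429 + 682 = 471111$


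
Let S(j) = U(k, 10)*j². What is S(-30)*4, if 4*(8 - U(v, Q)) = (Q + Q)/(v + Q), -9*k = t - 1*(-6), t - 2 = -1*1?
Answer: 2228400/83 ≈ 26848.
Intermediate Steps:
t = 1 (t = 2 - 1*1 = 2 - 1 = 1)
k = -7/9 (k = -(1 - 1*(-6))/9 = -(1 + 6)/9 = -⅑*7 = -7/9 ≈ -0.77778)
U(v, Q) = 8 - Q/(2*(Q + v)) (U(v, Q) = 8 - (Q + Q)/(4*(v + Q)) = 8 - 2*Q/(4*(Q + v)) = 8 - Q/(2*(Q + v)))
S(j) = 619*j²/83 (S(j) = ((8*(-7/9) + (15/2)*10)/(10 - 7/9))*j² = ((-56/9 + 75)/(83/9))*j² = ((9/83)*(619/9))*j² = 619*j²/83)
S(-30)*4 = ((619/83)*(-30)²)*4 = ((619/83)*900)*4 = (557100/83)*4 = 2228400/83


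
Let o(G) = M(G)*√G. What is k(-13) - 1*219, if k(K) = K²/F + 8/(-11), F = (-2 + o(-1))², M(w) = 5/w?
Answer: -2071736/9251 - 3380*I/841 ≈ -223.95 - 4.019*I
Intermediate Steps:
o(G) = 5/√G (o(G) = (5/G)*√G = 5/√G)
F = (-2 - 5*I)² (F = (-2 + 5/√(-1))² = (-2 + 5*(-I))² = (-2 - 5*I)² ≈ -21.0 + 20.0*I)
k(K) = -8/11 + K²*(-21 - 20*I)/841 (k(K) = K²/(-21 + 20*I) + 8/(-11) = K²*((-21 - 20*I)/841) + 8*(-1/11) = K²*(-21 - 20*I)/841 - 8/11 = -8/11 + K²*(-21 - 20*I)/841)
k(-13) - 1*219 = (20 - 21*I)*(-160 - 168*I - 11*I*(-13)²)/9251 - 1*219 = (20 - 21*I)*(-160 - 168*I - 11*I*169)/9251 - 219 = (20 - 21*I)*(-160 - 168*I - 1859*I)/9251 - 219 = (20 - 21*I)*(-160 - 2027*I)/9251 - 219 = (-160 - 2027*I)*(20 - 21*I)/9251 - 219 = -219 + (-160 - 2027*I)*(20 - 21*I)/9251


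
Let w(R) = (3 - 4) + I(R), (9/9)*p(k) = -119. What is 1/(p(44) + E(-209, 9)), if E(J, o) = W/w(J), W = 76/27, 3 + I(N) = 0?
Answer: -27/3232 ≈ -0.0083540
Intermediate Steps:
I(N) = -3 (I(N) = -3 + 0 = -3)
p(k) = -119
W = 76/27 (W = 76*(1/27) = 76/27 ≈ 2.8148)
w(R) = -4 (w(R) = (3 - 4) - 3 = -1 - 3 = -4)
E(J, o) = -19/27 (E(J, o) = (76/27)/(-4) = (76/27)*(-¼) = -19/27)
1/(p(44) + E(-209, 9)) = 1/(-119 - 19/27) = 1/(-3232/27) = -27/3232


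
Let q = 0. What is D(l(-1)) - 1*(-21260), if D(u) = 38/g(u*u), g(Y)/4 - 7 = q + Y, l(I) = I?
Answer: 340179/16 ≈ 21261.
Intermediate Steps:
g(Y) = 28 + 4*Y (g(Y) = 28 + 4*(0 + Y) = 28 + 4*Y)
D(u) = 38/(28 + 4*u**2) (D(u) = 38/(28 + 4*(u*u)) = 38/(28 + 4*u**2))
D(l(-1)) - 1*(-21260) = 19/(2*(7 + (-1)**2)) - 1*(-21260) = 19/(2*(7 + 1)) + 21260 = (19/2)/8 + 21260 = (19/2)*(1/8) + 21260 = 19/16 + 21260 = 340179/16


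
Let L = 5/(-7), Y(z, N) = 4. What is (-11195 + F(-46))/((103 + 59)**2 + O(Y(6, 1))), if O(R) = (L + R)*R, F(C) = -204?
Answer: -79793/183800 ≈ -0.43413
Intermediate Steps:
L = -5/7 (L = 5*(-1/7) = -5/7 ≈ -0.71429)
O(R) = R*(-5/7 + R) (O(R) = (-5/7 + R)*R = R*(-5/7 + R))
(-11195 + F(-46))/((103 + 59)**2 + O(Y(6, 1))) = (-11195 - 204)/((103 + 59)**2 + (1/7)*4*(-5 + 7*4)) = -11399/(162**2 + (1/7)*4*(-5 + 28)) = -11399/(26244 + (1/7)*4*23) = -11399/(26244 + 92/7) = -11399/183800/7 = -11399*7/183800 = -79793/183800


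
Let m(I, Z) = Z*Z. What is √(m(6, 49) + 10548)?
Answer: √12949 ≈ 113.79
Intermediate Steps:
m(I, Z) = Z²
√(m(6, 49) + 10548) = √(49² + 10548) = √(2401 + 10548) = √12949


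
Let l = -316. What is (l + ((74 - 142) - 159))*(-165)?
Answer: 89595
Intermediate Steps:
(l + ((74 - 142) - 159))*(-165) = (-316 + ((74 - 142) - 159))*(-165) = (-316 + (-68 - 159))*(-165) = (-316 - 227)*(-165) = -543*(-165) = 89595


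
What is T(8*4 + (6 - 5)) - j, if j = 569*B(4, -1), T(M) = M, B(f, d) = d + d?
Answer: 1171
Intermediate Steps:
B(f, d) = 2*d
j = -1138 (j = 569*(2*(-1)) = 569*(-2) = -1138)
T(8*4 + (6 - 5)) - j = (8*4 + (6 - 5)) - 1*(-1138) = (32 + 1) + 1138 = 33 + 1138 = 1171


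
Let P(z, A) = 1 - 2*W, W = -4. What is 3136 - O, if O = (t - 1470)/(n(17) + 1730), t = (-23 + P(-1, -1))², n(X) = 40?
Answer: 2775997/885 ≈ 3136.7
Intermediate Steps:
P(z, A) = 9 (P(z, A) = 1 - 2*(-4) = 1 + 8 = 9)
t = 196 (t = (-23 + 9)² = (-14)² = 196)
O = -637/885 (O = (196 - 1470)/(40 + 1730) = -1274/1770 = -1274*1/1770 = -637/885 ≈ -0.71977)
3136 - O = 3136 - 1*(-637/885) = 3136 + 637/885 = 2775997/885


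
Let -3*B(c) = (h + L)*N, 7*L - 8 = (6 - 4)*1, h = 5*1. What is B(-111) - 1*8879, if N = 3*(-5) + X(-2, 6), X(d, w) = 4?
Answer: -61988/7 ≈ -8855.4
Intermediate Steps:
h = 5
N = -11 (N = 3*(-5) + 4 = -15 + 4 = -11)
L = 10/7 (L = 8/7 + ((6 - 4)*1)/7 = 8/7 + (2*1)/7 = 8/7 + (⅐)*2 = 8/7 + 2/7 = 10/7 ≈ 1.4286)
B(c) = 165/7 (B(c) = -(5 + 10/7)*(-11)/3 = -15*(-11)/7 = -⅓*(-495/7) = 165/7)
B(-111) - 1*8879 = 165/7 - 1*8879 = 165/7 - 8879 = -61988/7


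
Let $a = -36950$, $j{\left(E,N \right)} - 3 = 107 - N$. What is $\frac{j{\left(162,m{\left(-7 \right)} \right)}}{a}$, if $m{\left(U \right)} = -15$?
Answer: $- \frac{5}{1478} \approx -0.003383$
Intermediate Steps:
$j{\left(E,N \right)} = 110 - N$ ($j{\left(E,N \right)} = 3 - \left(-107 + N\right) = 110 - N$)
$\frac{j{\left(162,m{\left(-7 \right)} \right)}}{a} = \frac{110 - -15}{-36950} = \left(110 + 15\right) \left(- \frac{1}{36950}\right) = 125 \left(- \frac{1}{36950}\right) = - \frac{5}{1478}$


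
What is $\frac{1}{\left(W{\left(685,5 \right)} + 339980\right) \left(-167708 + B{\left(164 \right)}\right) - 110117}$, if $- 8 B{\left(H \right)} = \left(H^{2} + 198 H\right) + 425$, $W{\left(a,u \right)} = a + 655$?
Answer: $- \frac{1}{59793273022} \approx -1.6724 \cdot 10^{-11}$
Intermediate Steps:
$W{\left(a,u \right)} = 655 + a$
$B{\left(H \right)} = - \frac{425}{8} - \frac{99 H}{4} - \frac{H^{2}}{8}$ ($B{\left(H \right)} = - \frac{\left(H^{2} + 198 H\right) + 425}{8} = - \frac{425 + H^{2} + 198 H}{8} = - \frac{425}{8} - \frac{99 H}{4} - \frac{H^{2}}{8}$)
$\frac{1}{\left(W{\left(685,5 \right)} + 339980\right) \left(-167708 + B{\left(164 \right)}\right) - 110117} = \frac{1}{\left(\left(655 + 685\right) + 339980\right) \left(-167708 - \left(\frac{32897}{8} + 3362\right)\right) - 110117} = \frac{1}{\left(1340 + 339980\right) \left(-167708 - \frac{59793}{8}\right) - 110117} = \frac{1}{341320 \left(-167708 - \frac{59793}{8}\right) - 110117} = \frac{1}{341320 \left(- \frac{1401457}{8}\right) - 110117} = \frac{1}{-59793162905 - 110117} = \frac{1}{-59793273022} = - \frac{1}{59793273022}$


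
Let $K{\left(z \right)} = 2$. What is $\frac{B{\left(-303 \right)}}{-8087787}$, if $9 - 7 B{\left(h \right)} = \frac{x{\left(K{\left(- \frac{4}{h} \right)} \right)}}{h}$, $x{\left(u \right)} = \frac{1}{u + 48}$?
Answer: $- \frac{136351}{857709811350} \approx -1.5897 \cdot 10^{-7}$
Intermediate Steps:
$x{\left(u \right)} = \frac{1}{48 + u}$
$B{\left(h \right)} = \frac{9}{7} - \frac{1}{350 h}$ ($B{\left(h \right)} = \frac{9}{7} - \frac{\frac{1}{48 + 2} \frac{1}{h}}{7} = \frac{9}{7} - \frac{\frac{1}{50} \frac{1}{h}}{7} = \frac{9}{7} - \frac{1}{350 h}$)
$\frac{B{\left(-303 \right)}}{-8087787} = \frac{\frac{1}{350} \frac{1}{-303} \left(-1 + 450 \left(-303\right)\right)}{-8087787} = \frac{1}{350} \left(- \frac{1}{303}\right) \left(-1 - 136350\right) \left(- \frac{1}{8087787}\right) = \frac{1}{350} \left(- \frac{1}{303}\right) \left(-136351\right) \left(- \frac{1}{8087787}\right) = \frac{136351}{106050} \left(- \frac{1}{8087787}\right) = - \frac{136351}{857709811350}$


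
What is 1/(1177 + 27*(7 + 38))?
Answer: 1/2392 ≈ 0.00041806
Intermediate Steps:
1/(1177 + 27*(7 + 38)) = 1/(1177 + 27*45) = 1/(1177 + 1215) = 1/2392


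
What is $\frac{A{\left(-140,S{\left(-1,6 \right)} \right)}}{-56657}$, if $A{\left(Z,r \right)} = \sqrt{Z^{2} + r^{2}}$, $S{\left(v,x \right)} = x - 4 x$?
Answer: $- \frac{2 \sqrt{4981}}{56657} \approx -0.0024914$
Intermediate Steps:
$S{\left(v,x \right)} = - 3 x$
$\frac{A{\left(-140,S{\left(-1,6 \right)} \right)}}{-56657} = \frac{\sqrt{\left(-140\right)^{2} + \left(\left(-3\right) 6\right)^{2}}}{-56657} = \sqrt{19600 + \left(-18\right)^{2}} \left(- \frac{1}{56657}\right) = \sqrt{19600 + 324} \left(- \frac{1}{56657}\right) = \sqrt{19924} \left(- \frac{1}{56657}\right) = 2 \sqrt{4981} \left(- \frac{1}{56657}\right) = - \frac{2 \sqrt{4981}}{56657}$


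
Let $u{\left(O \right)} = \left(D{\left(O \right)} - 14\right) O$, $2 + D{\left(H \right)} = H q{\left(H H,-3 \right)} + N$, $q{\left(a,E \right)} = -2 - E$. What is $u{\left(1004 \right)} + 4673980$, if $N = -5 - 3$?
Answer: $5657900$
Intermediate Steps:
$N = -8$ ($N = -5 - 3 = -8$)
$D{\left(H \right)} = -10 + H$ ($D{\left(H \right)} = -2 + \left(H \left(-2 - -3\right) - 8\right) = -2 + \left(H \left(-2 + 3\right) - 8\right) = -2 + \left(H 1 - 8\right) = -2 + \left(H - 8\right) = -2 + \left(-8 + H\right) = -10 + H$)
$u{\left(O \right)} = O \left(-24 + O\right)$ ($u{\left(O \right)} = \left(\left(-10 + O\right) - 14\right) O = \left(-24 + O\right) O = O \left(-24 + O\right)$)
$u{\left(1004 \right)} + 4673980 = 1004 \left(-24 + 1004\right) + 4673980 = 1004 \cdot 980 + 4673980 = 983920 + 4673980 = 5657900$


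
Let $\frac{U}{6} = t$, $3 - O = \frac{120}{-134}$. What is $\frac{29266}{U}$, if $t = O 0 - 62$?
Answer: $- \frac{14633}{186} \approx -78.672$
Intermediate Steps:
$O = \frac{261}{67}$ ($O = 3 - \frac{120}{-134} = 3 - 120 \left(- \frac{1}{134}\right) = 3 - - \frac{60}{67} = 3 + \frac{60}{67} = \frac{261}{67} \approx 3.8955$)
$t = -62$ ($t = \frac{261}{67} \cdot 0 - 62 = 0 - 62 = -62$)
$U = -372$ ($U = 6 \left(-62\right) = -372$)
$\frac{29266}{U} = \frac{29266}{-372} = 29266 \left(- \frac{1}{372}\right) = - \frac{14633}{186}$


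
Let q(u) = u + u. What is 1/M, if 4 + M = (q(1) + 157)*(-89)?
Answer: -1/14155 ≈ -7.0646e-5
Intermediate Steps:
q(u) = 2*u
M = -14155 (M = -4 + (2*1 + 157)*(-89) = -4 + (2 + 157)*(-89) = -4 + 159*(-89) = -4 - 14151 = -14155)
1/M = 1/(-14155) = -1/14155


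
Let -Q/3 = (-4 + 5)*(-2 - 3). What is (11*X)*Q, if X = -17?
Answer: -2805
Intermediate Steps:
Q = 15 (Q = -3*(-4 + 5)*(-2 - 3) = -3*(-5) = 15)
(11*X)*Q = (11*(-17))*15 = -187*15 = -2805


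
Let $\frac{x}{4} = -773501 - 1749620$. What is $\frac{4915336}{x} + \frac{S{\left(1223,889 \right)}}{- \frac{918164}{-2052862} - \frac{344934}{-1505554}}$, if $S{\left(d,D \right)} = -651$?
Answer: $- \frac{1269798673589530533371}{1318612923468657911} \approx -962.98$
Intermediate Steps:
$x = -10092484$ ($x = 4 \left(-773501 - 1749620\right) = 4 \left(-2523121\right) = -10092484$)
$\frac{4915336}{x} + \frac{S{\left(1223,889 \right)}}{- \frac{918164}{-2052862} - \frac{344934}{-1505554}} = \frac{4915336}{-10092484} - \frac{651}{- \frac{918164}{-2052862} - \frac{344934}{-1505554}} = 4915336 \left(- \frac{1}{10092484}\right) - \frac{651}{\left(-918164\right) \left(- \frac{1}{2052862}\right) - - \frac{172467}{752777}} = - \frac{1228834}{2523121} - \frac{651}{\frac{459082}{1026431} + \frac{172467}{752777}} = - \frac{1228834}{2523121} - \frac{651}{\frac{522611845991}{772673648887}} = - \frac{1228834}{2523121} - \frac{503010545425437}{522611845991} = - \frac{1269798673589530533371}{1318612923468657911}$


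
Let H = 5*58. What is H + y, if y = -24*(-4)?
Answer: 386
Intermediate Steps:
y = 96
H = 290
H + y = 290 + 96 = 386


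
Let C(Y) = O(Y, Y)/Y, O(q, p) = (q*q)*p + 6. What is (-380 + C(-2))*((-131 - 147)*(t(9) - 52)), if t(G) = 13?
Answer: -4109118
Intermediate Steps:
O(q, p) = 6 + p*q² (O(q, p) = q²*p + 6 = p*q² + 6 = 6 + p*q²)
C(Y) = (6 + Y³)/Y (C(Y) = (6 + Y*Y²)/Y = (6 + Y³)/Y)
(-380 + C(-2))*((-131 - 147)*(t(9) - 52)) = (-380 + (6 + (-2)³)/(-2))*((-131 - 147)*(13 - 52)) = (-380 - (6 - 8)/2)*(-278*(-39)) = (-380 - ½*(-2))*10842 = (-380 + 1)*10842 = -379*10842 = -4109118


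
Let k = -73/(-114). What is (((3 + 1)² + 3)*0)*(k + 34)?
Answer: 0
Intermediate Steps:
k = 73/114 (k = -73*(-1/114) = 73/114 ≈ 0.64035)
(((3 + 1)² + 3)*0)*(k + 34) = (((3 + 1)² + 3)*0)*(73/114 + 34) = ((4² + 3)*0)*(3949/114) = ((16 + 3)*0)*(3949/114) = (19*0)*(3949/114) = 0*(3949/114) = 0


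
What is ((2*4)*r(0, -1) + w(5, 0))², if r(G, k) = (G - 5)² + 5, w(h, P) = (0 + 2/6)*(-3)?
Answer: 57121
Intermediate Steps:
w(h, P) = -1 (w(h, P) = (0 + 2*(⅙))*(-3) = (0 + ⅓)*(-3) = (⅓)*(-3) = -1)
r(G, k) = 5 + (-5 + G)² (r(G, k) = (-5 + G)² + 5 = 5 + (-5 + G)²)
((2*4)*r(0, -1) + w(5, 0))² = ((2*4)*(5 + (-5 + 0)²) - 1)² = (8*(5 + (-5)²) - 1)² = (8*(5 + 25) - 1)² = (8*30 - 1)² = (240 - 1)² = 239² = 57121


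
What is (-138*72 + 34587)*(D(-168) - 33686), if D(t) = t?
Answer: -834534954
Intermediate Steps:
(-138*72 + 34587)*(D(-168) - 33686) = (-138*72 + 34587)*(-168 - 33686) = (-9936 + 34587)*(-33854) = 24651*(-33854) = -834534954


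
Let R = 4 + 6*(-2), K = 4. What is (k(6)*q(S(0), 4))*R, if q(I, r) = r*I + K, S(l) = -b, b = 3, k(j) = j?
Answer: 384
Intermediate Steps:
R = -8 (R = 4 - 12 = -8)
S(l) = -3 (S(l) = -1*3 = -3)
q(I, r) = 4 + I*r (q(I, r) = r*I + 4 = I*r + 4 = 4 + I*r)
(k(6)*q(S(0), 4))*R = (6*(4 - 3*4))*(-8) = (6*(4 - 12))*(-8) = (6*(-8))*(-8) = -48*(-8) = 384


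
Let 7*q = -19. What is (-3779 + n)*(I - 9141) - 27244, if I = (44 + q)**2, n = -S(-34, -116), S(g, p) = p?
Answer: 1333418288/49 ≈ 2.7213e+7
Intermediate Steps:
q = -19/7 (q = (1/7)*(-19) = -19/7 ≈ -2.7143)
n = 116 (n = -1*(-116) = 116)
I = 83521/49 (I = (44 - 19/7)**2 = (289/7)**2 = 83521/49 ≈ 1704.5)
(-3779 + n)*(I - 9141) - 27244 = (-3779 + 116)*(83521/49 - 9141) - 27244 = -3663*(-364388/49) - 27244 = 1334753244/49 - 27244 = 1333418288/49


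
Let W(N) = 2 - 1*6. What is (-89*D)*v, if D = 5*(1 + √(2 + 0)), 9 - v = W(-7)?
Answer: -5785 - 5785*√2 ≈ -13966.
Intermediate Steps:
W(N) = -4 (W(N) = 2 - 6 = -4)
v = 13 (v = 9 - 1*(-4) = 9 + 4 = 13)
D = 5 + 5*√2 (D = 5*(1 + √2) = 5 + 5*√2 ≈ 12.071)
(-89*D)*v = -89*(5 + 5*√2)*13 = (-445 - 445*√2)*13 = -5785 - 5785*√2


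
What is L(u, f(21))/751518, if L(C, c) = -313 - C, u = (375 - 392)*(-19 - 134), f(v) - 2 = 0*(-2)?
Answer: -1457/375759 ≈ -0.0038775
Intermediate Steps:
f(v) = 2 (f(v) = 2 + 0*(-2) = 2 + 0 = 2)
u = 2601 (u = -17*(-153) = 2601)
L(u, f(21))/751518 = (-313 - 1*2601)/751518 = (-313 - 2601)*(1/751518) = -2914*1/751518 = -1457/375759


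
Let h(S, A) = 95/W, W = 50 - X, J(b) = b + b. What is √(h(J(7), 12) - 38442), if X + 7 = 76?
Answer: I*√38447 ≈ 196.08*I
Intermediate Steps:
X = 69 (X = -7 + 76 = 69)
J(b) = 2*b
W = -19 (W = 50 - 1*69 = 50 - 69 = -19)
h(S, A) = -5 (h(S, A) = 95/(-19) = 95*(-1/19) = -5)
√(h(J(7), 12) - 38442) = √(-5 - 38442) = √(-38447) = I*√38447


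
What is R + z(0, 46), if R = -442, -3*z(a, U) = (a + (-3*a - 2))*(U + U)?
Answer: -1142/3 ≈ -380.67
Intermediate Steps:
z(a, U) = -2*U*(-2 - 2*a)/3 (z(a, U) = -(a + (-3*a - 2))*(U + U)/3 = -(a + (-2 - 3*a))*2*U/3 = -(-2 - 2*a)*2*U/3 = -2*U*(-2 - 2*a)/3)
R + z(0, 46) = -442 + (4/3)*46*(1 + 0) = -442 + (4/3)*46*1 = -442 + 184/3 = -1142/3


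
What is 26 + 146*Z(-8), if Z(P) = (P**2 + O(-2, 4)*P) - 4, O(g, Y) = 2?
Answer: 6450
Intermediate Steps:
Z(P) = -4 + P**2 + 2*P (Z(P) = (P**2 + 2*P) - 4 = -4 + P**2 + 2*P)
26 + 146*Z(-8) = 26 + 146*(-4 + (-8)**2 + 2*(-8)) = 26 + 146*(-4 + 64 - 16) = 26 + 146*44 = 26 + 6424 = 6450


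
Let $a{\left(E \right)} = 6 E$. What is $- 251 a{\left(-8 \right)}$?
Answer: $12048$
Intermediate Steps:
$- 251 a{\left(-8 \right)} = - 251 \cdot 6 \left(-8\right) = - 251 \left(-48\right) = \left(-1\right) \left(-12048\right) = 12048$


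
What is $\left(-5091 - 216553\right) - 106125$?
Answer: $-327769$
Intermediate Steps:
$\left(-5091 - 216553\right) - 106125 = -221644 + \left(-119249 + 13124\right) = -221644 - 106125 = -327769$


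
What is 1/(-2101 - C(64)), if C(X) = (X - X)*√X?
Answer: -1/2101 ≈ -0.00047596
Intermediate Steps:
C(X) = 0 (C(X) = 0*√X = 0)
1/(-2101 - C(64)) = 1/(-2101 - 1*0) = 1/(-2101 + 0) = 1/(-2101) = -1/2101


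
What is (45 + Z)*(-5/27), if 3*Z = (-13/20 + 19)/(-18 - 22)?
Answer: -107633/12960 ≈ -8.3050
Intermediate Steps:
Z = -367/2400 (Z = ((-13/20 + 19)/(-18 - 22))/3 = ((-13*1/20 + 19)/(-40))/3 = ((-13/20 + 19)*(-1/40))/3 = ((367/20)*(-1/40))/3 = (⅓)*(-367/800) = -367/2400 ≈ -0.15292)
(45 + Z)*(-5/27) = (45 - 367/2400)*(-5/27) = 107633*(-5*1/27)/2400 = (107633/2400)*(-5/27) = -107633/12960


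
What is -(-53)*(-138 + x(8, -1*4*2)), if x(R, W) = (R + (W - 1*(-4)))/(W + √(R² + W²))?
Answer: -14575/2 + 53*√2/2 ≈ -7250.0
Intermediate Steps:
x(R, W) = (4 + R + W)/(W + √(R² + W²)) (x(R, W) = (R + (W + 4))/(W + √(R² + W²)) = (R + (4 + W))/(W + √(R² + W²)) = (4 + R + W)/(W + √(R² + W²)))
-(-53)*(-138 + x(8, -1*4*2)) = -(-53)*(-138 + (4 + 8 - 1*4*2)/(-1*4*2 + √(8² + (-1*4*2)²))) = -(-53)*(-138 + (4 + 8 - 4*2)/(-4*2 + √(64 + (-4*2)²))) = -(-53)*(-138 + (4 + 8 - 8)/(-8 + √(64 + (-8)²))) = -(-53)*(-138 + 4/(-8 + √(64 + 64))) = -(-53)*(-138 + 4/(-8 + √128)) = -(-53)*(-138 + 4/(-8 + 8*√2)) = -(7314 - 212/(-8 + 8*√2)) = -7314 + 212/(-8 + 8*√2)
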